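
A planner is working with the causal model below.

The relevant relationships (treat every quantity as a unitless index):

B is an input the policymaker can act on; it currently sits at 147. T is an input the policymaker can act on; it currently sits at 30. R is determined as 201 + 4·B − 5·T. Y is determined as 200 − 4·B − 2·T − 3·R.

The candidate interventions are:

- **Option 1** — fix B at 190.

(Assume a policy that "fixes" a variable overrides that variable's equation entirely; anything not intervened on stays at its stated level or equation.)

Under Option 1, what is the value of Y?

Option 1 (B := 190):
  B = 190
  T = 30
  R = 201 + 4·190 − 5·30 = 811
  Y = 200 − 4·190 − 2·30 − 3·811 = -3053

-3053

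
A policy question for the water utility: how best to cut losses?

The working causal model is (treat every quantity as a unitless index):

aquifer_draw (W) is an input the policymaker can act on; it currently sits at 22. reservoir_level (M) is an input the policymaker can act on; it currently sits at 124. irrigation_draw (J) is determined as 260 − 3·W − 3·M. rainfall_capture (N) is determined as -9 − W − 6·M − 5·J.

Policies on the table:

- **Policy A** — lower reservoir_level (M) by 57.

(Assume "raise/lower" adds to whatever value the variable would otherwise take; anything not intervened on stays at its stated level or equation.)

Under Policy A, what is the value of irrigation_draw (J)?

-7

Policy A (M − 57):
  W = 22
  M = 124 − 57 = 67
  J = 260 − 3·22 − 3·67 = -7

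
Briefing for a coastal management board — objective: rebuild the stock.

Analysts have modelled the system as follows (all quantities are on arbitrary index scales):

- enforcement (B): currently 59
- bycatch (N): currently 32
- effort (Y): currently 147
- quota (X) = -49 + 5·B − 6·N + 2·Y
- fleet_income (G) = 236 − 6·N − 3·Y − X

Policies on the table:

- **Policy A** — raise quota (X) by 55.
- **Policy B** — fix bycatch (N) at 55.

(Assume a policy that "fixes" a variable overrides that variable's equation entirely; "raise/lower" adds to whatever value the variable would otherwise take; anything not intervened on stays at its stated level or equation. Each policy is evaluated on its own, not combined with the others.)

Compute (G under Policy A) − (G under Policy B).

Policy A (X + 55):
  B = 59
  N = 32
  Y = 147
  X = -49 + 5·59 − 6·32 + 2·147 (+55 from intervention) = 403
  G = 236 − 6·32 − 3·147 − 403 = -800
Policy B (N := 55):
  B = 59
  N = 55
  Y = 147
  X = -49 + 5·59 − 6·55 + 2·147 = 210
  G = 236 − 6·55 − 3·147 − 210 = -745
G: -800 − (-745) = -55

-55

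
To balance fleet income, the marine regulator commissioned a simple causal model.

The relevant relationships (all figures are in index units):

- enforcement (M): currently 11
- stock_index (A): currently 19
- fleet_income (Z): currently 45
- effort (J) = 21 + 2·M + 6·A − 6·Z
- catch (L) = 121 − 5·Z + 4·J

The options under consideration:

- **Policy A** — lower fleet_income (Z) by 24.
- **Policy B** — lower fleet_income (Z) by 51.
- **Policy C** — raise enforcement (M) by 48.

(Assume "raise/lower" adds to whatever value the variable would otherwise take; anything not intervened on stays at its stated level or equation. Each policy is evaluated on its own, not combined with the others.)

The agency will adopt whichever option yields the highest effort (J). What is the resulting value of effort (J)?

Policy A (Z − 24):
  M = 11
  A = 19
  Z = 45 − 24 = 21
  J = 21 + 2·11 + 6·19 − 6·21 = 31
Policy B (Z − 51):
  M = 11
  A = 19
  Z = 45 − 51 = -6
  J = 21 + 2·11 + 6·19 − 6·(-6) = 193
Policy C (M + 48):
  M = 11 + 48 = 59
  A = 19
  Z = 45
  J = 21 + 2·59 + 6·19 − 6·45 = -17
Comparing — Policy A: J=31, Policy B: J=193, Policy C: J=-17. Highest is 193 (Policy B).

193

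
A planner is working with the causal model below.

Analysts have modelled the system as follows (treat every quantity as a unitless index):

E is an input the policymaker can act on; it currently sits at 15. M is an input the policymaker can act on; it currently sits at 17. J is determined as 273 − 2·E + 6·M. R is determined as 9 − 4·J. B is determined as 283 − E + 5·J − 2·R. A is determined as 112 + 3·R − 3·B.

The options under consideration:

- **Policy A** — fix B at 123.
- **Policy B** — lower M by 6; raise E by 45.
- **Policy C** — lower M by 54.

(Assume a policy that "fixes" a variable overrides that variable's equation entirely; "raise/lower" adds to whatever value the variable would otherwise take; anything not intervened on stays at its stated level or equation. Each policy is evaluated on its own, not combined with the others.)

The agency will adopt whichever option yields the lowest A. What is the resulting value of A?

Policy A (B := 123):
  E = 15
  M = 17
  J = 273 − 2·15 + 6·17 = 345
  R = 9 − 4·345 = -1371
  B = 123
  A = 112 + 3·(-1371) − 3·123 = -4370
Policy B (M − 6, E + 45):
  E = 15 + 45 = 60
  M = 17 − 6 = 11
  J = 273 − 2·60 + 6·11 = 219
  R = 9 − 4·219 = -867
  B = 283 − 60 + 5·219 − 2·(-867) = 3052
  A = 112 + 3·(-867) − 3·3052 = -11645
Policy C (M − 54):
  E = 15
  M = 17 − 54 = -37
  J = 273 − 2·15 + 6·(-37) = 21
  R = 9 − 4·21 = -75
  B = 283 − 15 + 5·21 − 2·(-75) = 523
  A = 112 + 3·(-75) − 3·523 = -1682
Comparing — Policy A: A=-4370, Policy B: A=-11645, Policy C: A=-1682. Lowest is -11645 (Policy B).

-11645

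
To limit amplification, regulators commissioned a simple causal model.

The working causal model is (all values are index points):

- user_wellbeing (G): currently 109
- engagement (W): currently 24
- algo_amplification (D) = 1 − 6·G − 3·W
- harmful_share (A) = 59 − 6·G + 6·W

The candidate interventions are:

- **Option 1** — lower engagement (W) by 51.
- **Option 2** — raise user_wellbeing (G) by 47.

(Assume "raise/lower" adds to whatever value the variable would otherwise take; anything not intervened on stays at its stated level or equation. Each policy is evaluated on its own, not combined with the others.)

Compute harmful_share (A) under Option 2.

Option 2 (G + 47):
  G = 109 + 47 = 156
  W = 24
  A = 59 − 6·156 + 6·24 = -733

-733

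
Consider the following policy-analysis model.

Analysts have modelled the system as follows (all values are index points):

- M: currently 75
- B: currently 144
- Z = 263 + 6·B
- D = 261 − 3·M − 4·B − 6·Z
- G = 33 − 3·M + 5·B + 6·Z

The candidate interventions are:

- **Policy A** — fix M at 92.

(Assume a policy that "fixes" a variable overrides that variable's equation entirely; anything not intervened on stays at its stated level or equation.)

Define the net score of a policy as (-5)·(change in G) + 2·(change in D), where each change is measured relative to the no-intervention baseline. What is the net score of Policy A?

Baseline:
  M = 75
  B = 144
  Z = 263 + 6·144 = 1127
  D = 261 − 3·75 − 4·144 − 6·1127 = -7302
  G = 33 − 3·75 + 5·144 + 6·1127 = 7290
Policy A (M := 92):
  M = 92
  B = 144
  Z = 263 + 6·144 = 1127
  D = 261 − 3·92 − 4·144 − 6·1127 = -7353
  G = 33 − 3·92 + 5·144 + 6·1127 = 7239
ΔG = 7239 − 7290 = -51; ΔD = -7353 − (-7302) = -51
Score = (-5)·(-51) + 2·(-51) = 153

153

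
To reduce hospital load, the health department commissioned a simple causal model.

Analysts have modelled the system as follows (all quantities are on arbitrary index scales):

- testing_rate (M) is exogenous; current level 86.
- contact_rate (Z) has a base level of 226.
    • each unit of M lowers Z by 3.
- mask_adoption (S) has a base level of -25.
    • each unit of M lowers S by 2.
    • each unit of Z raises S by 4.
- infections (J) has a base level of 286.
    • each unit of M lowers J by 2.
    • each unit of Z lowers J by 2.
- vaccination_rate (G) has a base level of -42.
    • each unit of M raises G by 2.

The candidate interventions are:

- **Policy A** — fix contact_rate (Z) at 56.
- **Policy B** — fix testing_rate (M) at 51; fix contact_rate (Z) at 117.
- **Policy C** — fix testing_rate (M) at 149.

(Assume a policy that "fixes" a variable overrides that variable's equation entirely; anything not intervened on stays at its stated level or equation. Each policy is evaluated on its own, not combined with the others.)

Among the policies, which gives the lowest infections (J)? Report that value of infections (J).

Policy A (Z := 56):
  M = 86
  Z = 56
  J = 286 − 2·86 − 2·56 = 2
Policy B (M := 51, Z := 117):
  M = 51
  Z = 117
  J = 286 − 2·51 − 2·117 = -50
Policy C (M := 149):
  M = 149
  Z = 226 − 3·149 = -221
  J = 286 − 2·149 − 2·(-221) = 430
Comparing — Policy A: J=2, Policy B: J=-50, Policy C: J=430. Lowest is -50 (Policy B).

-50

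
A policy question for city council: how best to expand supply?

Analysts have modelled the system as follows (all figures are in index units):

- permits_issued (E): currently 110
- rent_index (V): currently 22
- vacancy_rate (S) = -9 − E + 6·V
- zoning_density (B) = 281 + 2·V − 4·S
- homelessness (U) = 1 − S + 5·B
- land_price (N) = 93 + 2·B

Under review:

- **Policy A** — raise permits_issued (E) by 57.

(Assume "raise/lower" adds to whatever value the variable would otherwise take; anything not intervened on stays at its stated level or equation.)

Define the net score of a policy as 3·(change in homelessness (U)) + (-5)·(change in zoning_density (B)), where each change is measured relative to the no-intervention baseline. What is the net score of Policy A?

Baseline:
  E = 110
  V = 22
  S = -9 − 110 + 6·22 = 13
  B = 281 + 2·22 − 4·13 = 273
  U = 1 − 13 + 5·273 = 1353
Policy A (E + 57):
  E = 110 + 57 = 167
  V = 22
  S = -9 − 167 + 6·22 = -44
  B = 281 + 2·22 − 4·(-44) = 501
  U = 1 − (-44) + 5·501 = 2550
ΔU = 2550 − 1353 = 1197; ΔB = 501 − 273 = 228
Score = 3·1197 + (-5)·228 = 2451

2451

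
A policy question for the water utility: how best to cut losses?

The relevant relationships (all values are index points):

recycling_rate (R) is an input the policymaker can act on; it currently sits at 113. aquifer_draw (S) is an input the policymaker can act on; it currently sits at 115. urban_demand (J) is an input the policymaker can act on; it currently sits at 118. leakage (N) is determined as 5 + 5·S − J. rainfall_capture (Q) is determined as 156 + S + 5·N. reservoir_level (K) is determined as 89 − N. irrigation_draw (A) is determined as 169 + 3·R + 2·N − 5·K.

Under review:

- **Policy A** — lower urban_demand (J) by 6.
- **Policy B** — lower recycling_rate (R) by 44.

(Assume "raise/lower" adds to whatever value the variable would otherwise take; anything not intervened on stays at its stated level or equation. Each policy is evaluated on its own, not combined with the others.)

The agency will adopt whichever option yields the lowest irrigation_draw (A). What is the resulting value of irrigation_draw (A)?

Policy A (J − 6):
  R = 113
  S = 115
  J = 118 − 6 = 112
  N = 5 + 5·115 − 112 = 468
  K = 89 − 468 = -379
  A = 169 + 3·113 + 2·468 − 5·(-379) = 3339
Policy B (R − 44):
  R = 113 − 44 = 69
  S = 115
  J = 118
  N = 5 + 5·115 − 118 = 462
  K = 89 − 462 = -373
  A = 169 + 3·69 + 2·462 − 5·(-373) = 3165
Comparing — Policy A: A=3339, Policy B: A=3165. Lowest is 3165 (Policy B).

3165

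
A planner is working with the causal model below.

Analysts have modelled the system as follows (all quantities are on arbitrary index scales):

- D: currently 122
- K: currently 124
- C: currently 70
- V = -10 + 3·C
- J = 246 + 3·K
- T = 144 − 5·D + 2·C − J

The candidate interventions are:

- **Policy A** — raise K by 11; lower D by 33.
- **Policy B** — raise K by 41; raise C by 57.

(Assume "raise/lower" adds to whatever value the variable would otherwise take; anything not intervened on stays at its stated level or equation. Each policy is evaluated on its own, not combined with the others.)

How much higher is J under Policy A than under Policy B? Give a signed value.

-90

Policy A (K + 11, D − 33):
  K = 124 + 11 = 135
  J = 246 + 3·135 = 651
Policy B (K + 41, C + 57):
  K = 124 + 41 = 165
  J = 246 + 3·165 = 741
J: 651 − 741 = -90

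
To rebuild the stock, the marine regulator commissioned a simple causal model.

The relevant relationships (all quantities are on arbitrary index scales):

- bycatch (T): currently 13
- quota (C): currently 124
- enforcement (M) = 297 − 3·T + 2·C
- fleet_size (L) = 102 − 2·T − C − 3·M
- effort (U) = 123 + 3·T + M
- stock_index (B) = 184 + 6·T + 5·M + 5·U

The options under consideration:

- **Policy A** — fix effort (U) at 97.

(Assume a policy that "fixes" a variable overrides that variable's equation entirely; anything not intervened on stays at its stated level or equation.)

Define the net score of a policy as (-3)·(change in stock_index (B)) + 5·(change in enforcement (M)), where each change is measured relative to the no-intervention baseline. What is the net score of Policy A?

Baseline:
  T = 13
  C = 124
  M = 297 − 3·13 + 2·124 = 506
  U = 123 + 3·13 + 506 = 668
  B = 184 + 6·13 + 5·506 + 5·668 = 6132
Policy A (U := 97):
  T = 13
  C = 124
  M = 297 − 3·13 + 2·124 = 506
  U = 97
  B = 184 + 6·13 + 5·506 + 5·97 = 3277
ΔB = 3277 − 6132 = -2855; ΔM = 506 − 506 = 0
Score = (-3)·(-2855) + 5·0 = 8565

8565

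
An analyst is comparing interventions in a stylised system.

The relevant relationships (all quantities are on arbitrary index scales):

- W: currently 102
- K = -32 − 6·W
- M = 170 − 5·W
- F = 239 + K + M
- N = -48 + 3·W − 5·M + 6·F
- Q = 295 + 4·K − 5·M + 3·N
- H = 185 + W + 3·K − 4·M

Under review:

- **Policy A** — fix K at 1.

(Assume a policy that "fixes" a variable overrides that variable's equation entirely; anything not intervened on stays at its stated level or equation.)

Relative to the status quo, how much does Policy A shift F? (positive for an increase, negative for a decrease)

Baseline:
  W = 102
  K = -32 − 6·102 = -644
  M = 170 − 5·102 = -340
  F = 239 + (-644) + (-340) = -745
Policy A (K := 1):
  W = 102
  K = 1
  M = 170 − 5·102 = -340
  F = 239 + 1 + (-340) = -100
Change in F: -100 − (-745) = 645

645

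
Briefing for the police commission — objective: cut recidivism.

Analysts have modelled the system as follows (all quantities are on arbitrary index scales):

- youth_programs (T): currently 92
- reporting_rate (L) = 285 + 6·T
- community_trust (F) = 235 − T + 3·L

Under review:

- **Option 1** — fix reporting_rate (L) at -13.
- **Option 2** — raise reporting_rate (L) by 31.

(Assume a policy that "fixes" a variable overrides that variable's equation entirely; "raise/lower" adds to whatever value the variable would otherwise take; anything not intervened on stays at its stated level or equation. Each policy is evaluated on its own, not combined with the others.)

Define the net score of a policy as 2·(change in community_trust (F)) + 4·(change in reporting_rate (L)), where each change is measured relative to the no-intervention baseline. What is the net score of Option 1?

-8500

Baseline:
  T = 92
  L = 285 + 6·92 = 837
  F = 235 − 92 + 3·837 = 2654
Option 1 (L := -13):
  T = 92
  L = -13
  F = 235 − 92 + 3·(-13) = 104
ΔF = 104 − 2654 = -2550; ΔL = -13 − 837 = -850
Score = 2·(-2550) + 4·(-850) = -8500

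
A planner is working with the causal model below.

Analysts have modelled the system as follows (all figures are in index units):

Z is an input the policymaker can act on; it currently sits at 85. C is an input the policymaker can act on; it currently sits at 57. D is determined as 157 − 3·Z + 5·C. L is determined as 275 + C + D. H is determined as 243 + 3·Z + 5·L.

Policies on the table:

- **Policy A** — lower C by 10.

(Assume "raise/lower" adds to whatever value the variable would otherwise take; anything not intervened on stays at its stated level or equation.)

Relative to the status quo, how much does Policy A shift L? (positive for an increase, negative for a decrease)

Baseline:
  Z = 85
  C = 57
  D = 157 − 3·85 + 5·57 = 187
  L = 275 + 57 + 187 = 519
Policy A (C − 10):
  Z = 85
  C = 57 − 10 = 47
  D = 157 − 3·85 + 5·47 = 137
  L = 275 + 47 + 137 = 459
Change in L: 459 − 519 = -60

-60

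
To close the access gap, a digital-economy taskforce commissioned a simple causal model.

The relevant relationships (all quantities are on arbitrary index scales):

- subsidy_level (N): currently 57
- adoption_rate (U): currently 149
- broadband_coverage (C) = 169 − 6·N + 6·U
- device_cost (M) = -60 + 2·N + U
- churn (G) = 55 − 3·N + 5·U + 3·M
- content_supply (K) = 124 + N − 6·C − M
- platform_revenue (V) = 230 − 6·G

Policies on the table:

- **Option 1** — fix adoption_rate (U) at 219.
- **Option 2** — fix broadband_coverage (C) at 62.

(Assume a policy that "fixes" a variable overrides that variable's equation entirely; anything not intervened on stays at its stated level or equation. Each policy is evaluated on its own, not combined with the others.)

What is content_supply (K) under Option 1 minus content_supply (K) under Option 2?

-6544

Option 1 (U := 219):
  N = 57
  U = 219
  C = 169 − 6·57 + 6·219 = 1141
  M = -60 + 2·57 + 219 = 273
  K = 124 + 57 − 6·1141 − 273 = -6938
Option 2 (C := 62):
  N = 57
  U = 149
  C = 62
  M = -60 + 2·57 + 149 = 203
  K = 124 + 57 − 6·62 − 203 = -394
K: -6938 − (-394) = -6544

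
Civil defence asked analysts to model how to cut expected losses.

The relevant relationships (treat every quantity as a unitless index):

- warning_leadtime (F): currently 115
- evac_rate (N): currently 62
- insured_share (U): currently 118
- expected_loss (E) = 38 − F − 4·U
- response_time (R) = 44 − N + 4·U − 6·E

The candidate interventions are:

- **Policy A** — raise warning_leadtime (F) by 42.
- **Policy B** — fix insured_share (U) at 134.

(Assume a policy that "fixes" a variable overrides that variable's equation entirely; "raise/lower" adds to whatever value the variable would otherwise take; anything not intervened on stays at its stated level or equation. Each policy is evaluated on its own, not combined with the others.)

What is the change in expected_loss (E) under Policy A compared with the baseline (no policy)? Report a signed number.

Baseline:
  F = 115
  U = 118
  E = 38 − 115 − 4·118 = -549
Policy A (F + 42):
  F = 115 + 42 = 157
  U = 118
  E = 38 − 157 − 4·118 = -591
Change in E: -591 − (-549) = -42

-42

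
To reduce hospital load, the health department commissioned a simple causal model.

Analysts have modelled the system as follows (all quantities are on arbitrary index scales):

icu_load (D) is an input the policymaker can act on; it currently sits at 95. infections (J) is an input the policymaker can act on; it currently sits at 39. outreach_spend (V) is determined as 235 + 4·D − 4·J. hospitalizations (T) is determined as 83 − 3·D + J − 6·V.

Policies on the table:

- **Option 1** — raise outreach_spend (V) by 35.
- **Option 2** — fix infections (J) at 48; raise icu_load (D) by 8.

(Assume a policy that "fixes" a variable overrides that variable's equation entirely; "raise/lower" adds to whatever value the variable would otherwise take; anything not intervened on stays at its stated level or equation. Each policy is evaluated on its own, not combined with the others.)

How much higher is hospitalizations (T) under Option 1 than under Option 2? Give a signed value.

Option 1 (V + 35):
  D = 95
  J = 39
  V = 235 + 4·95 − 4·39 (+35 from intervention) = 494
  T = 83 − 3·95 + 39 − 6·494 = -3127
Option 2 (J := 48, D + 8):
  D = 95 + 8 = 103
  J = 48
  V = 235 + 4·103 − 4·48 = 455
  T = 83 − 3·103 + 48 − 6·455 = -2908
T: -3127 − (-2908) = -219

-219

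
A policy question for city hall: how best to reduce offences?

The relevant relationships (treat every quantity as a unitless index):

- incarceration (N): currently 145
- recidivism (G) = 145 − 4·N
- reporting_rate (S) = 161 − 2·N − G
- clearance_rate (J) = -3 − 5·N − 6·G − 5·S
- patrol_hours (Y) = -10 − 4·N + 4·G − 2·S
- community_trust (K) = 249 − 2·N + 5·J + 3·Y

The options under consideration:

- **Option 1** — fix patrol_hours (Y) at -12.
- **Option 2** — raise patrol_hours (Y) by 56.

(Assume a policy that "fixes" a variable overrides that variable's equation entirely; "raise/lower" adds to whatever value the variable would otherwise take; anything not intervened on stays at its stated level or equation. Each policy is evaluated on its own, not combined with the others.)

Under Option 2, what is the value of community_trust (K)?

Option 2 (Y + 56):
  N = 145
  G = 145 − 4·145 = -435
  S = 161 − 2·145 − (-435) = 306
  J = -3 − 5·145 − 6·(-435) − 5·306 = 352
  Y = -10 − 4·145 + 4·(-435) − 2·306 (+56 from intervention) = -2886
  K = 249 − 2·145 + 5·352 + 3·(-2886) = -6939

-6939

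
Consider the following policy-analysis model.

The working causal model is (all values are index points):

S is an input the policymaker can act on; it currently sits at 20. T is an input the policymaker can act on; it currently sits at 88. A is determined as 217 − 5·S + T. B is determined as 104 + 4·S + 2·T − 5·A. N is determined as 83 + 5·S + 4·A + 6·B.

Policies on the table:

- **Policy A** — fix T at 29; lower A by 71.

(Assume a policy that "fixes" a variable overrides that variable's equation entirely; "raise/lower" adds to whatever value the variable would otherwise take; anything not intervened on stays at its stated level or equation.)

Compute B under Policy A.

-133

Policy A (T := 29, A − 71):
  S = 20
  T = 29
  A = 217 − 5·20 + 29 (−71 from intervention) = 75
  B = 104 + 4·20 + 2·29 − 5·75 = -133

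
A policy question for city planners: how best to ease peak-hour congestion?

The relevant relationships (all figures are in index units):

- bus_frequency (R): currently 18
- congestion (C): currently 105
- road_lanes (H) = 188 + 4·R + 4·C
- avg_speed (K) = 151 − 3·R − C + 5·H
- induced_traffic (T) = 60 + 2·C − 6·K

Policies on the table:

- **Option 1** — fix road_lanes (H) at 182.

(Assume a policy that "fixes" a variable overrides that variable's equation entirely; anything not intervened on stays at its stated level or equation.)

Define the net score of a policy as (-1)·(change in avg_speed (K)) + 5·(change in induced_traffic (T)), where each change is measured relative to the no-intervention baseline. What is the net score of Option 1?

Baseline:
  R = 18
  C = 105
  H = 188 + 4·18 + 4·105 = 680
  K = 151 − 3·18 − 105 + 5·680 = 3392
  T = 60 + 2·105 − 6·3392 = -20082
Option 1 (H := 182):
  R = 18
  C = 105
  H = 182
  K = 151 − 3·18 − 105 + 5·182 = 902
  T = 60 + 2·105 − 6·902 = -5142
ΔK = 902 − 3392 = -2490; ΔT = -5142 − (-20082) = 14940
Score = (-1)·(-2490) + 5·14940 = 77190

77190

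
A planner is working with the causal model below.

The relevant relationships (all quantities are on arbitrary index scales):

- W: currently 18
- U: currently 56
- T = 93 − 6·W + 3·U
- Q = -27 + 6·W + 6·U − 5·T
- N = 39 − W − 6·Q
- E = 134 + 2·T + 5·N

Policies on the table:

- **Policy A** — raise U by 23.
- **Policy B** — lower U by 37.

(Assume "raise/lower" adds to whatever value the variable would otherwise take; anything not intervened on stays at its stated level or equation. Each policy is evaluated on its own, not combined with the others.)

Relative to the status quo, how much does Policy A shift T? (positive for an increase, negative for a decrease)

Baseline:
  W = 18
  U = 56
  T = 93 − 6·18 + 3·56 = 153
Policy A (U + 23):
  W = 18
  U = 56 + 23 = 79
  T = 93 − 6·18 + 3·79 = 222
Change in T: 222 − 153 = 69

69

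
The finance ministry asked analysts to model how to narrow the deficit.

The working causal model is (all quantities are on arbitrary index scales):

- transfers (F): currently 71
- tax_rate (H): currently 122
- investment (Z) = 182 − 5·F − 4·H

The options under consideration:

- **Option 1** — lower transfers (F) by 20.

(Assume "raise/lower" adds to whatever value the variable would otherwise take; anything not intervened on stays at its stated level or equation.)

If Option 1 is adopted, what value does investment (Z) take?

-561

Option 1 (F − 20):
  F = 71 − 20 = 51
  H = 122
  Z = 182 − 5·51 − 4·122 = -561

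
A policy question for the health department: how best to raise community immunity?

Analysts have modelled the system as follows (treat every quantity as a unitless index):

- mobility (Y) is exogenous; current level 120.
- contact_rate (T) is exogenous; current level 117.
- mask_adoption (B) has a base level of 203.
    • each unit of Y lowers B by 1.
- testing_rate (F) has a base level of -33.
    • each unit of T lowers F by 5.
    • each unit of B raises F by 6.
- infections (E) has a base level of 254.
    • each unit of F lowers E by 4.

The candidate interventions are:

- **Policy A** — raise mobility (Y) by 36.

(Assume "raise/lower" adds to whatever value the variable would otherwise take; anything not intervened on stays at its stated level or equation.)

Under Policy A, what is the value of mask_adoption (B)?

Policy A (Y + 36):
  Y = 120 + 36 = 156
  B = 203 − 156 = 47

47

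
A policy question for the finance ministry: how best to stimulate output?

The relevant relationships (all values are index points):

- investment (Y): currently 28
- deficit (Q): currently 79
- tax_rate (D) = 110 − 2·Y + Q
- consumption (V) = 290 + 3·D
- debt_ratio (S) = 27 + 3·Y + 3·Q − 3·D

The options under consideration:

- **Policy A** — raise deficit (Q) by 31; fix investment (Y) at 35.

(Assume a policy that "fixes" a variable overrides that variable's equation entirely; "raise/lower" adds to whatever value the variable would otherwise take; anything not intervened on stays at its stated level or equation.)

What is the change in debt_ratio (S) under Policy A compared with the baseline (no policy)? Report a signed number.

63

Baseline:
  Y = 28
  Q = 79
  D = 110 − 2·28 + 79 = 133
  S = 27 + 3·28 + 3·79 − 3·133 = -51
Policy A (Q + 31, Y := 35):
  Y = 35
  Q = 79 + 31 = 110
  D = 110 − 2·35 + 110 = 150
  S = 27 + 3·35 + 3·110 − 3·150 = 12
Change in S: 12 − (-51) = 63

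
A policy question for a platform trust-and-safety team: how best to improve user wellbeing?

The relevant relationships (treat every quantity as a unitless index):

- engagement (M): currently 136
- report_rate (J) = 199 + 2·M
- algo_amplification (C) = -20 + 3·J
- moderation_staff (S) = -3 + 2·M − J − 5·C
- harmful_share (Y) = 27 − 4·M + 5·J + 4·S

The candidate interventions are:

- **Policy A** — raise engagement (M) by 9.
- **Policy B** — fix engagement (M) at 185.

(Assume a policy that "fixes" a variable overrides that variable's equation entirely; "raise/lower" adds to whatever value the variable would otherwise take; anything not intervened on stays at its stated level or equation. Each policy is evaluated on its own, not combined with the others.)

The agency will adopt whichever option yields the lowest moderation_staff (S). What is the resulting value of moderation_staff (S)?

Policy A (M + 9):
  M = 136 + 9 = 145
  J = 199 + 2·145 = 489
  C = -20 + 3·489 = 1447
  S = -3 + 2·145 − 489 − 5·1447 = -7437
Policy B (M := 185):
  M = 185
  J = 199 + 2·185 = 569
  C = -20 + 3·569 = 1687
  S = -3 + 2·185 − 569 − 5·1687 = -8637
Comparing — Policy A: S=-7437, Policy B: S=-8637. Lowest is -8637 (Policy B).

-8637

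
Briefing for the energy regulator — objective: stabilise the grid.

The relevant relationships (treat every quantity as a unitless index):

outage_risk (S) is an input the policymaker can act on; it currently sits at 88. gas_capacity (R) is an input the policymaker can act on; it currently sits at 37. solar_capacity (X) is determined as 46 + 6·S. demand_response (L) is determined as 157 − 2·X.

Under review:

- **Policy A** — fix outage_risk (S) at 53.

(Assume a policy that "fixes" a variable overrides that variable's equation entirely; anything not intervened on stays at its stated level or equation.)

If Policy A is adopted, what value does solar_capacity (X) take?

Policy A (S := 53):
  S = 53
  X = 46 + 6·53 = 364

364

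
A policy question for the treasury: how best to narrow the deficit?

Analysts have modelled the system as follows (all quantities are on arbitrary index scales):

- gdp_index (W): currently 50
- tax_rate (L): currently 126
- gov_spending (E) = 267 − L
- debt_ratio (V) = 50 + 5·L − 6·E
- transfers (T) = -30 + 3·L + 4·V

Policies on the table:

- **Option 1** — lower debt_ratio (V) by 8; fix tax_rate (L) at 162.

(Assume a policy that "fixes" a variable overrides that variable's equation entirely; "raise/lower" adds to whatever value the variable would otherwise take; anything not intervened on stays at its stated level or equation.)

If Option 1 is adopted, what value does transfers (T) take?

Option 1 (V − 8, L := 162):
  L = 162
  E = 267 − 162 = 105
  V = 50 + 5·162 − 6·105 (−8 from intervention) = 222
  T = -30 + 3·162 + 4·222 = 1344

1344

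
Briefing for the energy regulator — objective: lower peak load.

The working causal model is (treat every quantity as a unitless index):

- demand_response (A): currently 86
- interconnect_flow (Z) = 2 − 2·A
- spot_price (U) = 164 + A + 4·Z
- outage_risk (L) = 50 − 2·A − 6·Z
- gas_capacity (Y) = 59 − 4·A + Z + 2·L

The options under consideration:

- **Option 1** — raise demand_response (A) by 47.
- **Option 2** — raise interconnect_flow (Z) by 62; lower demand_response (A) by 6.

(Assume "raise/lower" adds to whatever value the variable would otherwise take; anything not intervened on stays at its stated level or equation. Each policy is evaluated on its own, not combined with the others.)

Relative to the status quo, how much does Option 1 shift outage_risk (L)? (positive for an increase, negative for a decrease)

Baseline:
  A = 86
  Z = 2 − 2·86 = -170
  L = 50 − 2·86 − 6·(-170) = 898
Option 1 (A + 47):
  A = 86 + 47 = 133
  Z = 2 − 2·133 = -264
  L = 50 − 2·133 − 6·(-264) = 1368
Change in L: 1368 − 898 = 470

470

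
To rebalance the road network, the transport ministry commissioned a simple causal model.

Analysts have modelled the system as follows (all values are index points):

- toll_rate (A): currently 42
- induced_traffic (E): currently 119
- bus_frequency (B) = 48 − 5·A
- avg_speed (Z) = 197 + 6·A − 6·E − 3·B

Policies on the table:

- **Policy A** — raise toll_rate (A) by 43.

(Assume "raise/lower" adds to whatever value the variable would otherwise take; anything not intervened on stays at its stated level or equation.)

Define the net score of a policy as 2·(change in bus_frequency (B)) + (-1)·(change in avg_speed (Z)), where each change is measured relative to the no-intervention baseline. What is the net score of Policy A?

Baseline:
  A = 42
  E = 119
  B = 48 − 5·42 = -162
  Z = 197 + 6·42 − 6·119 − 3·(-162) = 221
Policy A (A + 43):
  A = 42 + 43 = 85
  E = 119
  B = 48 − 5·85 = -377
  Z = 197 + 6·85 − 6·119 − 3·(-377) = 1124
ΔB = -377 − (-162) = -215; ΔZ = 1124 − 221 = 903
Score = 2·(-215) + (-1)·903 = -1333

-1333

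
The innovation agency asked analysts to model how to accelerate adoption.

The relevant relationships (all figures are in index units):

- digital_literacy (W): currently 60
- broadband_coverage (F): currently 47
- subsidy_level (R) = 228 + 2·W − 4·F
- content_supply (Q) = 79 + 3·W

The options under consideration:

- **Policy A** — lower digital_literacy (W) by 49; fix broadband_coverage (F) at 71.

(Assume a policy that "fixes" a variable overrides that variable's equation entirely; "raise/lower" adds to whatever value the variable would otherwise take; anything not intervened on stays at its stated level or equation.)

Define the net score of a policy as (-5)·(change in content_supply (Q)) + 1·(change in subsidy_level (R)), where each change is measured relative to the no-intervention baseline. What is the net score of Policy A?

541

Baseline:
  W = 60
  F = 47
  R = 228 + 2·60 − 4·47 = 160
  Q = 79 + 3·60 = 259
Policy A (W − 49, F := 71):
  W = 60 − 49 = 11
  F = 71
  R = 228 + 2·11 − 4·71 = -34
  Q = 79 + 3·11 = 112
ΔQ = 112 − 259 = -147; ΔR = -34 − 160 = -194
Score = (-5)·(-147) + 1·(-194) = 541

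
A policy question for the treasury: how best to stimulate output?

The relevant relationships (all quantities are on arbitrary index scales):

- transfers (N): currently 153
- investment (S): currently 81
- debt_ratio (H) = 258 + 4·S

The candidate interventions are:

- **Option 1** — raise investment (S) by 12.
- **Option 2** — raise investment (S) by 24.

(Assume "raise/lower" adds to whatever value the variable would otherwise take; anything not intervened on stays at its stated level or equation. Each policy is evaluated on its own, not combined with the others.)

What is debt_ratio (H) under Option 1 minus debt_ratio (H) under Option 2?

Option 1 (S + 12):
  S = 81 + 12 = 93
  H = 258 + 4·93 = 630
Option 2 (S + 24):
  S = 81 + 24 = 105
  H = 258 + 4·105 = 678
H: 630 − 678 = -48

-48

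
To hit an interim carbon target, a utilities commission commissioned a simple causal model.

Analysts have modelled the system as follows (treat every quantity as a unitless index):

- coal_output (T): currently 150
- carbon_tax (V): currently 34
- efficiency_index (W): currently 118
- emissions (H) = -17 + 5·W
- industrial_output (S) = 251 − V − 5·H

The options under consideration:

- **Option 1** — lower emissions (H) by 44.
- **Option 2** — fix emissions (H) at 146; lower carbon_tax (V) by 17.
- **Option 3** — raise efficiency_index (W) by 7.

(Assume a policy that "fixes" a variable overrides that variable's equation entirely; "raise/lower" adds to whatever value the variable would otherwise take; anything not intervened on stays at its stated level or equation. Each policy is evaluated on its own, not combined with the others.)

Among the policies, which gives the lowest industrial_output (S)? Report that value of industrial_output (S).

-2823

Option 1 (H − 44):
  V = 34
  W = 118
  H = -17 + 5·118 (−44 from intervention) = 529
  S = 251 − 34 − 5·529 = -2428
Option 2 (H := 146, V − 17):
  V = 34 − 17 = 17
  W = 118
  H = 146
  S = 251 − 17 − 5·146 = -496
Option 3 (W + 7):
  V = 34
  W = 118 + 7 = 125
  H = -17 + 5·125 = 608
  S = 251 − 34 − 5·608 = -2823
Comparing — Option 1: S=-2428, Option 2: S=-496, Option 3: S=-2823. Lowest is -2823 (Option 3).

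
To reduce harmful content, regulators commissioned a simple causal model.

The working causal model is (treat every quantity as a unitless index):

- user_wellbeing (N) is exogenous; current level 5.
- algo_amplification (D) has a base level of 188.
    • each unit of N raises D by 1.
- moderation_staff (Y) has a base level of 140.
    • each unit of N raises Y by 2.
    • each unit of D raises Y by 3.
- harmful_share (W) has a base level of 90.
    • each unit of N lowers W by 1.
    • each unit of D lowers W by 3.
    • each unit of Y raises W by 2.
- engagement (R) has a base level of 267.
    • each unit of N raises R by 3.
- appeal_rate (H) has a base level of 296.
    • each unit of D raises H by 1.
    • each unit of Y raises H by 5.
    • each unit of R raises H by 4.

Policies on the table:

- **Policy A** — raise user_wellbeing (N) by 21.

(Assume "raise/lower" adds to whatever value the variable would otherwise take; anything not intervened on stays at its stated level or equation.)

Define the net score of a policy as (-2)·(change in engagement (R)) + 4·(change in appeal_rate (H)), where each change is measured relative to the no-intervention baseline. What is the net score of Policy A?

3066

Baseline:
  N = 5
  D = 188 + 5 = 193
  Y = 140 + 2·5 + 3·193 = 729
  R = 267 + 3·5 = 282
  H = 296 + 193 + 5·729 + 4·282 = 5262
Policy A (N + 21):
  N = 5 + 21 = 26
  D = 188 + 26 = 214
  Y = 140 + 2·26 + 3·214 = 834
  R = 267 + 3·26 = 345
  H = 296 + 214 + 5·834 + 4·345 = 6060
ΔR = 345 − 282 = 63; ΔH = 6060 − 5262 = 798
Score = (-2)·63 + 4·798 = 3066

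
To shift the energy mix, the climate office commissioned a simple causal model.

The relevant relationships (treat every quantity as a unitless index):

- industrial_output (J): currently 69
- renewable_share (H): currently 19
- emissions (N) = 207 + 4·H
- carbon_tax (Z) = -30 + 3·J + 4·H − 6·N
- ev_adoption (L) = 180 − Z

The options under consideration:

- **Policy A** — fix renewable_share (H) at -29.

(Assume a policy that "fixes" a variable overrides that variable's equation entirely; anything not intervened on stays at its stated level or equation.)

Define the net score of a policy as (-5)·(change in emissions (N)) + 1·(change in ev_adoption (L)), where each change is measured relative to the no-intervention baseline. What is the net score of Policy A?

Baseline:
  J = 69
  H = 19
  N = 207 + 4·19 = 283
  Z = -30 + 3·69 + 4·19 − 6·283 = -1445
  L = 180 − (-1445) = 1625
Policy A (H := -29):
  J = 69
  H = -29
  N = 207 + 4·(-29) = 91
  Z = -30 + 3·69 + 4·(-29) − 6·91 = -485
  L = 180 − (-485) = 665
ΔN = 91 − 283 = -192; ΔL = 665 − 1625 = -960
Score = (-5)·(-192) + 1·(-960) = 0

0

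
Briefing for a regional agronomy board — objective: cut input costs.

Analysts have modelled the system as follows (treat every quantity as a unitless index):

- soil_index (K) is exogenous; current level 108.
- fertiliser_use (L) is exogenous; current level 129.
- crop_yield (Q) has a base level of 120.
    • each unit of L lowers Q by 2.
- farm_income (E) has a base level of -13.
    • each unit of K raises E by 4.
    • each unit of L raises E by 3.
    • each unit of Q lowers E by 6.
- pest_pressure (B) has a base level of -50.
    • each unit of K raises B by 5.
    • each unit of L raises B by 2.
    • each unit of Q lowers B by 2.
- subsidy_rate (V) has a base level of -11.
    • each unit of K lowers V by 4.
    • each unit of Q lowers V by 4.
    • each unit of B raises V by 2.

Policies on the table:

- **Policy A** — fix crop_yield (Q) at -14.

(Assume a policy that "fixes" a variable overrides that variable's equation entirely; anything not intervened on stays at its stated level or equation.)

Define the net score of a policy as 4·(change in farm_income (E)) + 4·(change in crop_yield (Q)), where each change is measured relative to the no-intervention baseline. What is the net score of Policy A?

-2480

Baseline:
  K = 108
  L = 129
  Q = 120 − 2·129 = -138
  E = -13 + 4·108 + 3·129 − 6·(-138) = 1634
Policy A (Q := -14):
  K = 108
  L = 129
  Q = -14
  E = -13 + 4·108 + 3·129 − 6·(-14) = 890
ΔE = 890 − 1634 = -744; ΔQ = -14 − (-138) = 124
Score = 4·(-744) + 4·124 = -2480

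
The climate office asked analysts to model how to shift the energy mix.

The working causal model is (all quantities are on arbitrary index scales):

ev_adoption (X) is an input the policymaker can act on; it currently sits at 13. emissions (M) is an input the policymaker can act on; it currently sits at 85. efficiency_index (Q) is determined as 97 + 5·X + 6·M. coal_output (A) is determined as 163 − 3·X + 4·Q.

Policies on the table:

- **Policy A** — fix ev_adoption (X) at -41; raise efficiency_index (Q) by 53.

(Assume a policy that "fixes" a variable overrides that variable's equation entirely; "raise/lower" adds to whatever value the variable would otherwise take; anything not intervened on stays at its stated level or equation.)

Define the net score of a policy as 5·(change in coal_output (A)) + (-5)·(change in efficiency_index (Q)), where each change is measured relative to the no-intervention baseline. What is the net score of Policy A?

-2445

Baseline:
  X = 13
  M = 85
  Q = 97 + 5·13 + 6·85 = 672
  A = 163 − 3·13 + 4·672 = 2812
Policy A (X := -41, Q + 53):
  X = -41
  M = 85
  Q = 97 + 5·(-41) + 6·85 (+53 from intervention) = 455
  A = 163 − 3·(-41) + 4·455 = 2106
ΔA = 2106 − 2812 = -706; ΔQ = 455 − 672 = -217
Score = 5·(-706) + (-5)·(-217) = -2445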